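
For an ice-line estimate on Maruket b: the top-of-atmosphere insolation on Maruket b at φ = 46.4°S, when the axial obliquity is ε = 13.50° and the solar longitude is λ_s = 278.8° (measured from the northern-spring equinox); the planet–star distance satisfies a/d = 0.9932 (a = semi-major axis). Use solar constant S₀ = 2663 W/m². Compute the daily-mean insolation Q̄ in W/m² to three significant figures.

Q̄ ≈ 798 W/m²

Solar declination: sin δ = sin ε · sin λ_s = sin 13.50° × sin 278.8° = -0.23070, so δ = -13.338°.
cos H₀ = −tan(-46.4°) tan(-13.338°) = -0.2490, H₀ = 1.8224 rad.
Bracket: H₀ sin φ sin δ + cos φ cos δ sin H₀ = 1.8224×-0.72417×-0.23070 + 0.68962×0.97303×0.96851 = 0.304461 + 0.649890 = 0.954351.
Inverse-square distance factor (a/d)² = 0.9932² = 0.986446.
Q̄ = (S₀/π) × 0.986446 × [bracket] = (2663/π) × 0.986446 × 0.954351 = 798.0 W/m².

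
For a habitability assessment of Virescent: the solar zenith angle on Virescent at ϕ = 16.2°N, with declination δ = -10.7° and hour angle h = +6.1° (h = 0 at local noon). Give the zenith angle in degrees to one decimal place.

θ_z = 27.6°

cos θ_z = sin ϕ sin δ + cos ϕ cos δ cos h = -0.051799 + 0.938254 = 0.886455.
θ_z = arccos(0.886455) = 27.6°.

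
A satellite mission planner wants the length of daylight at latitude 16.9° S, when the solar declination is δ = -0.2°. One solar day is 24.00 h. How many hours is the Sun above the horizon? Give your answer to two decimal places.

12.01 h

cos h₀ = −tan ϕ · tan δ = −tan(-16.9°) × tan(-0.200°) = -0.0011, so h₀ = 1.5719 rad = 90.06°.
Daylight = 2h₀/(2π) × 24.00 h = (1.5719/π) × 24.00 = 12.01 h.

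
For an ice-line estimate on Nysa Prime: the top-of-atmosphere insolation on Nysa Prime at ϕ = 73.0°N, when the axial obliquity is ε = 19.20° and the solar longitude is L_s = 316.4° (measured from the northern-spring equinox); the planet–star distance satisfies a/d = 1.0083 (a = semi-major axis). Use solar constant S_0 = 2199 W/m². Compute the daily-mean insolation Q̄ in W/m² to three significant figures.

Solar declination: sin δ = sin ε · sin L_s = sin 19.20° × sin 316.4° = -0.22679, so δ = -13.108°.
cos h₀ = −tan(+73.0°) tan(-13.108°) = 0.7617, h₀ = 0.7049 rad.
Bracket: h₀ sin ϕ sin δ + cos ϕ cos δ sin h₀ = 0.7049×0.95630×-0.22679 + 0.29237×0.97394×0.64799 = -0.152878 + 0.184516 = 0.031638.
Inverse-square distance factor (a/d)² = 1.0083² = 1.016669.
Q̄ = (S_0/π) × 1.016669 × [bracket] = (2199/π) × 1.016669 × 0.031638 = 22.51 W/m².

Q̄ ≈ 22.5 W/m²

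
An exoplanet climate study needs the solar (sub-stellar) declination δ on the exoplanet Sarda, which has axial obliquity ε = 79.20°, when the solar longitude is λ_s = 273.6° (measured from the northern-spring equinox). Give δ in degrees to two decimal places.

sin δ = sin ε · sin λ_s = sin 79.20° × sin 273.6° = -0.980349.
δ = arcsin(-0.980349) = -78.62°.

δ = -78.62°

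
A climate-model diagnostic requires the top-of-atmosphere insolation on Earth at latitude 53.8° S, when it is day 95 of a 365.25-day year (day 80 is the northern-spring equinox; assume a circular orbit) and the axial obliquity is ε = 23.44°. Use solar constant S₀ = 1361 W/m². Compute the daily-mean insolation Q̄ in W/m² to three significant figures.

Solar longitude: λ_s = 360° × (95 − 80)/365.25 = 14.784°.
sin δ = sin 23.44° × sin 14.784° = 0.10151, so δ = +5.826°.
cos H₀ = −tan(-53.8°) tan(+5.826°) = 0.1394, H₀ = 1.4309 rad.
Bracket: H₀ sin φ sin δ + cos φ cos δ sin H₀ = 1.4309×-0.80696×0.10151 + 0.59061×0.99483×0.99023 = -0.117211 + 0.581816 = 0.464605.
Q̄ = (S₀/π) × [bracket] = (1361/π) × 0.464605 = 201.3 W/m².

Q̄ ≈ 201 W/m²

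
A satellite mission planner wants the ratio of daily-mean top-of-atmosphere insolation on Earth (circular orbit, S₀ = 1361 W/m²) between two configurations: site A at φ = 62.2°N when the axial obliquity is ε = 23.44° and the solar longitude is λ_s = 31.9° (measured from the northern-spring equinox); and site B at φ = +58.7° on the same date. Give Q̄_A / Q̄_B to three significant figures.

Q̄_A / Q̄_B ≈ 0.957

— Configuration A (φ=+62.2°):
Solar declination: sin δ = sin ε · sin λ_s = sin 23.44° × sin 31.9° = 0.21021, so δ = +12.134°.
cos H₀ = −tan(+62.2°) tan(+12.134°) = -0.4078, H₀ = 1.9908 rad.
Bracket: H₀ sin φ sin δ + cos φ cos δ sin H₀ = 1.9908×0.88458×0.21021 + 0.46639×0.97766×0.91307 = 0.370184 + 0.416333 = 0.786517.
Q̄ = (S₀/π) × [bracket] = (1361/π) × 0.786517 = 340.73 W/m².
— Configuration B (φ=+58.7°):
cos H₀ = −tan(+58.7°) tan(+12.134°) = -0.3536, H₀ = 1.9322 rad.
Bracket: H₀ sin φ sin δ + cos φ cos δ sin H₀ = 1.9322×0.85446×0.21021 + 0.51952×0.97766×0.93539 = 0.347054 + 0.475098 = 0.822152.
Q̄ = (S₀/π) × [bracket] = (1361/π) × 0.822152 = 356.17 W/m².
Ratio Q̄_A / Q̄_B = 340.73 / 356.17 = 0.9566.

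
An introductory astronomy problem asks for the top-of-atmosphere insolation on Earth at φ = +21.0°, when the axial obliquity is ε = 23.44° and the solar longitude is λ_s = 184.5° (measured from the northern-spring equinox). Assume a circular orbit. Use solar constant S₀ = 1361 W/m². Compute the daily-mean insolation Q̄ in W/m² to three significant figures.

Solar declination: sin δ = sin ε · sin λ_s = sin 23.44° × sin 184.5° = -0.03121, so δ = -1.788°.
cos H₀ = −tan(+21.0°) tan(-1.788°) = 0.0120, H₀ = 1.5588 rad.
Bracket: H₀ sin φ sin δ + cos φ cos δ sin H₀ = 1.5588×0.35837×-0.03121 + 0.93358×0.99951×0.99993 = -0.017435 + 0.933057 = 0.915622.
Q̄ = (S₀/π) × [bracket] = (1361/π) × 0.915622 = 396.7 W/m².

Q̄ ≈ 397 W/m²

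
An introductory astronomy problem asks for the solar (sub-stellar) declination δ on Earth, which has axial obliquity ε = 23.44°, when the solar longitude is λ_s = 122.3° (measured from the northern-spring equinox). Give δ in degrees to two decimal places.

δ = +19.65°

sin δ = sin ε · sin λ_s = sin 23.44° × sin 122.3° = 0.336235.
δ = arcsin(0.336235) = +19.65°.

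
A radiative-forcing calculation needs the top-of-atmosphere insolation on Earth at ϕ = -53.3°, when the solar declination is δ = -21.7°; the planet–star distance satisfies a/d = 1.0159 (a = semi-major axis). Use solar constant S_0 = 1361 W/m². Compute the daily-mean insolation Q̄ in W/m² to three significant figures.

Q̄ ≈ 493 W/m²

cos h₀ = −tan(-53.3°) tan(-21.700°) = -0.5339, h₀ = 2.1340 rad.
Bracket: h₀ sin ϕ sin δ + cos ϕ cos δ sin h₀ = 2.1340×-0.80178×-0.36975 + 0.59763×0.92913×0.84555 = 0.632642 + 0.469514 = 1.102156.
Inverse-square distance factor (a/d)² = 1.0159² = 1.032053.
Q̄ = (S_0/π) × 1.032053 × [bracket] = (1361/π) × 1.032053 × 1.102156 = 492.8 W/m².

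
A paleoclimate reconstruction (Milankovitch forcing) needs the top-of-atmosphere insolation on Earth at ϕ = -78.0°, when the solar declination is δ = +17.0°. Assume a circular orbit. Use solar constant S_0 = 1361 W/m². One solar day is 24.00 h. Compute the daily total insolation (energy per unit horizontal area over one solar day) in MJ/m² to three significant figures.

cos h₀ = −tan(-78.0°) tan(+17.000°) = 1.4383 ≥ 1 ⇒ polar night, h₀ = 0 and Q̄ = 0.
Daily total = Q̄ × 24.00 h × 3600 s/h = 0.00 MJ/m².

0.00 MJ/m²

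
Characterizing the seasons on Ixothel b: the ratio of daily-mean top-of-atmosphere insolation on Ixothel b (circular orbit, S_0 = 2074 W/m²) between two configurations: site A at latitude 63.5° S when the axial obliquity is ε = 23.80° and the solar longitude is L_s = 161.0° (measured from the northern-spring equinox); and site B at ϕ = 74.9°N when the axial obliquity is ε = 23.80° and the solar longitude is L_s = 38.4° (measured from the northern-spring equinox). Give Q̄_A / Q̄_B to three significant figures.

Q̄_A / Q̄_B ≈ 0.359

— Configuration A (ϕ=-63.5°):
Solar declination: sin δ = sin ε · sin L_s = sin 23.80° × sin 161.0° = 0.13138, so δ = +7.549°.
cos h₀ = −tan(-63.5°) tan(+7.549°) = 0.2658, h₀ = 1.3017 rad.
Bracket: h₀ sin ϕ sin δ + cos ϕ cos δ sin h₀ = 1.3017×-0.89493×0.13138 + 0.44620×0.99133×0.96402 = -0.153049 + 0.426416 = 0.273367.
Q̄ = (S_0/π) × [bracket] = (2074/π) × 0.273367 = 180.47 W/m².
— Configuration B (ϕ=+74.9°):
Solar declination: sin δ = sin ε · sin L_s = sin 23.80° × sin 38.4° = 0.25066, so δ = +14.517°.
cos h₀ = −tan(+74.9°) tan(+14.517°) = -0.9596, h₀ = 2.8565 rad.
Bracket: h₀ sin ϕ sin δ + cos ϕ cos δ sin h₀ = 2.8565×0.96547×0.25066 + 0.26050×0.96807×0.28127 = 0.691286 + 0.070931 = 0.762217.
Q̄ = (S_0/π) × [bracket] = (2074/π) × 0.762217 = 503.20 W/m².
Ratio Q̄_A / Q̄_B = 180.47 / 503.20 = 0.3586.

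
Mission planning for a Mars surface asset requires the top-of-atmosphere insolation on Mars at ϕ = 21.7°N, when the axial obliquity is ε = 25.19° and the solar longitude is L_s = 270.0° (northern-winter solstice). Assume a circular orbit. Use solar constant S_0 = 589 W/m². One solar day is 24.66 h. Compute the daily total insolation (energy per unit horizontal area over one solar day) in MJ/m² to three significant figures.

Solar declination: sin δ = sin ε · sin L_s = sin 25.19° × sin 270.0° = -0.42562, so δ = -25.190°.
cos h₀ = −tan(+21.7°) tan(-25.190°) = 0.1872, h₀ = 1.3825 rad.
Bracket: h₀ sin ϕ sin δ + cos ϕ cos δ sin h₀ = 1.3825×0.36975×-0.42562 + 0.92913×0.90490×0.98233 = -0.217568 + 0.825913 = 0.608345.
Q̄ = (S_0/π) × [bracket] = (589/π) × 0.608345 = 114.06 W/m².
Daily total = Q̄ × 24.66 h × 3600 s/h = 114.06 × 24.66 × 3600 / 10⁶ = 10.13 MJ/m².

10.1 MJ/m²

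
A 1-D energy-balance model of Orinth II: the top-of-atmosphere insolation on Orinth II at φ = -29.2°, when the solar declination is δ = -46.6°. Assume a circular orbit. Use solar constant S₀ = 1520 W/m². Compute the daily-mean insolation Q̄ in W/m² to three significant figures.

cos H₀ = −tan(-29.2°) tan(-46.600°) = -0.5910, H₀ = 2.2031 rad.
Bracket: H₀ sin φ sin δ + cos φ cos δ sin H₀ = 2.2031×-0.48786×-0.72657 + 0.87292×0.68709×0.80667 = 0.780921 + 0.483820 = 1.264741.
Q̄ = (S₀/π) × [bracket] = (1520/π) × 1.264741 = 611.9 W/m².

Q̄ ≈ 612 W/m²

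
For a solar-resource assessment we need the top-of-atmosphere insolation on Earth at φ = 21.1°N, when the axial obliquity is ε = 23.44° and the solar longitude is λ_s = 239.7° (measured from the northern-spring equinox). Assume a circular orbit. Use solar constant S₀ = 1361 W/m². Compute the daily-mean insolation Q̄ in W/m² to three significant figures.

Solar declination: sin δ = sin ε · sin λ_s = sin 23.44° × sin 239.7° = -0.34345, so δ = -20.087°.
cos H₀ = −tan(+21.1°) tan(-20.087°) = 0.1411, H₀ = 1.4292 rad.
Bracket: H₀ sin φ sin δ + cos φ cos δ sin H₀ = 1.4292×0.36000×-0.34345 + 0.93295×0.93917×0.98999 = -0.176709 + 0.867428 = 0.690719.
Q̄ = (S₀/π) × [bracket] = (1361/π) × 0.690719 = 299.2 W/m².

Q̄ ≈ 299 W/m²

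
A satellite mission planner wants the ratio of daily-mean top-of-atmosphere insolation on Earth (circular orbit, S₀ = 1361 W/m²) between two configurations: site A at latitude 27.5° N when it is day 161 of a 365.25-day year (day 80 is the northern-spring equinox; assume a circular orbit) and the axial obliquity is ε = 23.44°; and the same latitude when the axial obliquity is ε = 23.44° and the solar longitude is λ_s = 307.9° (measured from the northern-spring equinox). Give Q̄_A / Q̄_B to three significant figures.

— Configuration A (φ=+27.5°):
Solar longitude: λ_s = 360° × (161 − 80)/365.25 = 79.836°.
sin δ = sin 23.44° × sin 79.836° = 0.39155, so δ = +23.051°.
cos H₀ = −tan(+27.5°) tan(+23.051°) = -0.2215, H₀ = 1.7942 rad.
Bracket: H₀ sin φ sin δ + cos φ cos δ sin H₀ = 1.7942×0.46175×0.39155 + 0.88701×0.92016×0.97516 = 0.324388 + 0.795917 = 1.120305.
Q̄ = (S₀/π) × [bracket] = (1361/π) × 1.120305 = 485.34 W/m².
— Configuration B (φ=+27.5°):
Solar declination: sin δ = sin ε · sin λ_s = sin 23.44° × sin 307.9° = -0.31389, so δ = -18.294°.
cos H₀ = −tan(+27.5°) tan(-18.294°) = 0.1721, H₀ = 1.3978 rad.
Bracket: H₀ sin φ sin δ + cos φ cos δ sin H₀ = 1.3978×0.46175×-0.31389 + 0.88701×0.94946×0.98508 = -0.202595 + 0.829615 = 0.627020.
Q̄ = (S₀/π) × [bracket] = (1361/π) × 0.627020 = 271.64 W/m².
Ratio Q̄_A / Q̄_B = 485.34 / 271.64 = 1.787.

Q̄_A / Q̄_B ≈ 1.79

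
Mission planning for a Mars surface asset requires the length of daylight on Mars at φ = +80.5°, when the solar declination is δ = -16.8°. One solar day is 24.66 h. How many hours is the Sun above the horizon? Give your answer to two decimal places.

cos H₀ = −tan φ · tan δ = 1.8042 ≥ 1, so the Sun never rises (polar night) and H₀ = 0.
Daylight = 2H₀/(2π) × 24.66 h = (0.0000/π) × 24.66 = 0.00 h.

0.00 h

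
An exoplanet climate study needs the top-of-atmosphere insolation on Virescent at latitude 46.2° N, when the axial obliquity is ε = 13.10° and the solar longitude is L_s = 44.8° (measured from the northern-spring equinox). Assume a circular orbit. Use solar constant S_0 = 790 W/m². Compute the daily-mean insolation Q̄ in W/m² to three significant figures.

Q̄ ≈ 220 W/m²

Solar declination: sin δ = sin ε · sin L_s = sin 13.10° × sin 44.8° = 0.15971, so δ = +9.190°.
cos h₀ = −tan(+46.2°) tan(+9.190°) = -0.1687, h₀ = 1.7403 rad.
Bracket: h₀ sin ϕ sin δ + cos ϕ cos δ sin h₀ = 1.7403×0.72176×0.15971 + 0.69214×0.98716×0.98567 = 0.200608 + 0.673462 = 0.874070.
Q̄ = (S_0/π) × [bracket] = (790/π) × 0.874070 = 219.8 W/m².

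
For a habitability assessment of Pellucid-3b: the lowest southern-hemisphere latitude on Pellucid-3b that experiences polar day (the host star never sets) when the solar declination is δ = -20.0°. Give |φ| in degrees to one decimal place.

Polar day requires cos H₀ = −tan φ tan δ ≤ −1, i.e. tan φ tan δ ≥ 1.
The boundary is |tan φ| · |tan δ| = 1, so |φ| = 90° − |δ| = 90° − 20.0° = 70.0° in the southern hemisphere.

|φ| = 70.0°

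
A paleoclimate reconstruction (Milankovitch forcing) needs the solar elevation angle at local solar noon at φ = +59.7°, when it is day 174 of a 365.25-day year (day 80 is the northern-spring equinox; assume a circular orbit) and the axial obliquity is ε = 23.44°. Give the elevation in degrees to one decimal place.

Solar longitude: λ_s = 360° × (174 − 80)/365.25 = 92.649°.
sin δ = sin 23.44° × sin 92.649° = 0.39736, so δ = +23.413°.
At local noon the hour angle is zero, so the zenith angle equals |φ − δ| = |+59.7° − (+23.413°)| = 36.287°.
Elevation = 90° − 36.287° = 53.7°.

53.7°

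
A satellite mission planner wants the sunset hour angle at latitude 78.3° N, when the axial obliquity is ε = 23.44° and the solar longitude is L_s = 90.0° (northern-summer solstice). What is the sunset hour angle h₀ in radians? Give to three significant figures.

h₀ = 3.14 rad

Solar declination: sin δ = sin ε · sin L_s = sin 23.44° × sin 90.0° = 0.39779, so δ = +23.440°.
Sunrise equation: cos h₀ = −tan ϕ · tan δ = -2.0936 ≤ −1, so the Sun never sets (polar day) and h₀ = π.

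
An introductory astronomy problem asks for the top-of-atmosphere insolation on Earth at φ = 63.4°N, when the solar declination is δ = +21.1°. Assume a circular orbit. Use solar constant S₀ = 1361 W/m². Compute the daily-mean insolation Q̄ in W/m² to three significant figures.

Q̄ ≈ 457 W/m²

cos H₀ = −tan(+63.4°) tan(+21.100°) = -0.7706, H₀ = 2.4505 rad.
Bracket: H₀ sin φ sin δ + cos φ cos δ sin H₀ = 2.4505×0.89415×0.36000 + 0.44776×0.93295×0.63737 = 0.788801 + 0.266253 = 1.055054.
Q̄ = (S₀/π) × [bracket] = (1361/π) × 1.055054 = 457.1 W/m².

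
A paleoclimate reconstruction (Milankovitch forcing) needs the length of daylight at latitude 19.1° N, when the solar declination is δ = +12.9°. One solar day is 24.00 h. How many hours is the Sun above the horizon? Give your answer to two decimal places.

12.61 h

cos H₀ = −tan φ · tan δ = −tan(+19.1°) × tan(+12.900°) = -0.0793, so H₀ = 1.6502 rad = 94.55°.
Daylight = 2H₀/(2π) × 24.00 h = (1.6502/π) × 24.00 = 12.61 h.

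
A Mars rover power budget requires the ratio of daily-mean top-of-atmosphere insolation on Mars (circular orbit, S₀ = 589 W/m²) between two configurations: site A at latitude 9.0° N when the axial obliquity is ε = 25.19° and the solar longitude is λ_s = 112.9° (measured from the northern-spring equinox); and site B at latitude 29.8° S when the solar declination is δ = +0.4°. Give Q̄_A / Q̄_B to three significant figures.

Q̄_A / Q̄_B ≈ 1.17

— Configuration A (φ=+9.0°):
Solar declination: sin δ = sin ε · sin λ_s = sin 25.19° × sin 112.9° = 0.39208, so δ = +23.084°.
cos H₀ = −tan(+9.0°) tan(+23.084°) = -0.0675, H₀ = 1.6384 rad.
Bracket: H₀ sin φ sin δ + cos φ cos δ sin H₀ = 1.6384×0.15643×0.39208 + 0.98769×0.91993×0.99772 = 0.100488 + 0.906534 = 1.007022.
Q̄ = (S₀/π) × [bracket] = (589/π) × 1.007022 = 188.80 W/m².
— Configuration B (φ=-29.8°):
cos H₀ = −tan(-29.8°) tan(+0.400°) = 0.0040, H₀ = 1.5668 rad.
Bracket: H₀ sin φ sin δ + cos φ cos δ sin H₀ = 1.5668×-0.49697×0.00698 + 0.86777×0.99998×0.99999 = -0.005435 + 0.867744 = 0.862309.
Q̄ = (S₀/π) × [bracket] = (589/π) × 0.862309 = 161.67 W/m².
Ratio Q̄_A / Q̄_B = 188.80 / 161.67 = 1.168.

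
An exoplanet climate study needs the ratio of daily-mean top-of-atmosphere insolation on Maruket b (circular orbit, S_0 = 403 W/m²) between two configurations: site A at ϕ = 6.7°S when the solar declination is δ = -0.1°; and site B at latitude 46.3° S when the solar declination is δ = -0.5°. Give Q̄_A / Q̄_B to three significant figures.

— Configuration A (ϕ=-6.7°):
cos h₀ = −tan(-6.7°) tan(-0.100°) = -0.0002, h₀ = 1.5710 rad.
Bracket: h₀ sin ϕ sin δ + cos ϕ cos δ sin h₀ = 1.5710×-0.11667×-0.00175 + 0.99317×1.00000×1.00000 = 0.000321 + 0.993170 = 0.993491.
Q̄ = (S_0/π) × [bracket] = (403/π) × 0.993491 = 127.44 W/m².
— Configuration B (ϕ=-46.3°):
cos h₀ = −tan(-46.3°) tan(-0.500°) = -0.0091, h₀ = 1.5799 rad.
Bracket: h₀ sin ϕ sin δ + cos ϕ cos δ sin h₀ = 1.5799×-0.72297×-0.00873 + 0.69088×0.99996×0.99996 = 0.009972 + 0.690825 = 0.700797.
Q̄ = (S_0/π) × [bracket] = (403/π) × 0.700797 = 89.897 W/m².
Ratio Q̄_A / Q̄_B = 127.44 / 89.897 = 1.418.

Q̄_A / Q̄_B ≈ 1.42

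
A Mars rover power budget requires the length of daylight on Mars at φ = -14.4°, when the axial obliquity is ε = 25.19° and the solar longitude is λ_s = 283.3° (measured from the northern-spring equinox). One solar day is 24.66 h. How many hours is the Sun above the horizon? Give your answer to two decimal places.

Solar declination: sin δ = sin ε · sin λ_s = sin 25.19° × sin 283.3° = -0.41421, so δ = -24.469°.
cos H₀ = −tan φ · tan δ = −tan(-14.4°) × tan(-24.469°) = -0.1168, so H₀ = 1.6879 rad = 96.71°.
Daylight = 2H₀/(2π) × 24.66 h = (1.6879/π) × 24.66 = 13.25 h.

13.25 h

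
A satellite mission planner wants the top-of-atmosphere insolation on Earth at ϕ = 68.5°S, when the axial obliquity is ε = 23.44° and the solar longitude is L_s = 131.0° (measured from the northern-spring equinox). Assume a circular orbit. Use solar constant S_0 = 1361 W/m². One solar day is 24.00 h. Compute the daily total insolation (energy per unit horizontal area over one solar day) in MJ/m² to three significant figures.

1.12 MJ/m²

Solar declination: sin δ = sin ε · sin L_s = sin 23.44° × sin 131.0° = 0.30021, so δ = +17.471°.
cos h₀ = −tan(-68.5°) tan(+17.471°) = 0.7990, h₀ = 0.6452 rad.
Bracket: h₀ sin ϕ sin δ + cos ϕ cos δ sin h₀ = 0.6452×-0.93042×0.30021 + 0.36650×0.95387×0.60134 = -0.180218 + 0.210224 = 0.030006.
Q̄ = (S_0/π) × [bracket] = (1361/π) × 0.030006 = 12.999 W/m².
Daily total = Q̄ × 24.00 h × 3600 s/h = 12.999 × 24.00 × 3600 / 10⁶ = 1.123 MJ/m².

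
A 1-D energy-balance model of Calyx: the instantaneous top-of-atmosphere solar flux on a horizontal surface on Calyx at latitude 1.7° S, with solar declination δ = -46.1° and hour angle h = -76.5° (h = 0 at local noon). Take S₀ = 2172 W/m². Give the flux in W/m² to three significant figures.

cos θ_z = sin φ sin δ + cos φ cos δ cos h = 0.021376 + 0.161800 = 0.183176.
Flux = S₀ · cos θ_z = 2172 × 0.183176 = 397.9 W/m².

398 W/m²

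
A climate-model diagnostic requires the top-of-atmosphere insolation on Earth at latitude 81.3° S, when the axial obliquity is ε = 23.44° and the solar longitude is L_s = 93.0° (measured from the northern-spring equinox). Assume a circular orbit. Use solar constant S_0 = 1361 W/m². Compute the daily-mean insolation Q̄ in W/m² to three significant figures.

Solar declination: sin δ = sin ε · sin L_s = sin 23.44° × sin 93.0° = 0.39724, so δ = +23.406°.
cos h₀ = −tan(-81.3°) tan(+23.406°) = 2.8288 ≥ 1 ⇒ polar night, h₀ = 0 and Q̄ = 0.

Q̄ ≈ 0.00 W/m²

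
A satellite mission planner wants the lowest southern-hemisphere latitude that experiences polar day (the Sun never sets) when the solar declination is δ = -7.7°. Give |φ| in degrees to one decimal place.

Polar day requires cos H₀ = −tan φ tan δ ≤ −1, i.e. tan φ tan δ ≥ 1.
The boundary is |tan φ| · |tan δ| = 1, so |φ| = 90° − |δ| = 90° − 7.7° = 82.3° in the southern hemisphere.

|φ| = 82.3°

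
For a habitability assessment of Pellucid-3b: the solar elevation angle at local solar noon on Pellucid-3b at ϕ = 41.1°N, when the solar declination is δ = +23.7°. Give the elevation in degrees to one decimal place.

At local noon the hour angle is zero, so the zenith angle equals |ϕ − δ| = |+41.1° − (+23.700°)| = 17.400°.
Elevation = 90° − 17.400° = 72.6°.

72.6°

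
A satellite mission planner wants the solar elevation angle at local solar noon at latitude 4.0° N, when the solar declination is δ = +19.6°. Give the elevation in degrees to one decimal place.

74.4°

At local noon the hour angle is zero, so the zenith angle equals |ϕ − δ| = |+4.0° − (+19.600°)| = 15.600°.
Elevation = 90° − 15.600° = 74.4°.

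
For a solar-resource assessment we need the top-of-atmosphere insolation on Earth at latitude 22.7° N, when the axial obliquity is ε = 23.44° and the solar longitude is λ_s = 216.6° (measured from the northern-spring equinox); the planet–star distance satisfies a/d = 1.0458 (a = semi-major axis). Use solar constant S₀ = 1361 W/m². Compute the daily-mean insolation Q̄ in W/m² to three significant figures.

Solar declination: sin δ = sin ε · sin λ_s = sin 23.44° × sin 216.6° = -0.23717, so δ = -13.720°.
cos H₀ = −tan(+22.7°) tan(-13.720°) = 0.1021, H₀ = 1.4685 rad.
Bracket: H₀ sin φ sin δ + cos φ cos δ sin H₀ = 1.4685×0.38591×-0.23717 + 0.92254×0.97147×0.99477 = -0.134406 + 0.891533 = 0.757127.
Inverse-square distance factor (a/d)² = 1.0458² = 1.093698.
Q̄ = (S₀/π) × 1.093698 × [bracket] = (1361/π) × 1.093698 × 0.757127 = 358.7 W/m².

Q̄ ≈ 359 W/m²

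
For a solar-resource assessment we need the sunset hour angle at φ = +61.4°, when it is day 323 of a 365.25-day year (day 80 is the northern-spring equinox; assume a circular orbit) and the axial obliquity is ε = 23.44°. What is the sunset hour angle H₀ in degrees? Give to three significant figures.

H₀ = 48.0°

Solar longitude: λ_s = 360° × (323 − 80)/365.25 = 239.507°.
sin δ = sin 23.44° × sin 239.507° = -0.34277, so δ = -20.046°.
cos H₀ = −tan φ · tan δ = −tan(+61.4°) × tan(-20.046°) = 0.6692, so H₀ = 0.8376 rad = 47.99°.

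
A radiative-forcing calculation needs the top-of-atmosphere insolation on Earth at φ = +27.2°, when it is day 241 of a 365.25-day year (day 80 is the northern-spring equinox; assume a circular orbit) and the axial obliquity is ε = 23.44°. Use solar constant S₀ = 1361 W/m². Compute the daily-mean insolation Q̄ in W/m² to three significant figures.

Q̄ ≈ 427 W/m²

Solar longitude: λ_s = 360° × (241 − 80)/365.25 = 158.686°.
sin δ = sin 23.44° × sin 158.686° = 0.14459, so δ = +8.313°.
cos H₀ = −tan(+27.2°) tan(+8.313°) = -0.0751, H₀ = 1.6460 rad.
Bracket: H₀ sin φ sin δ + cos φ cos δ sin H₀ = 1.6460×0.45710×0.14459 + 0.88942×0.98949×0.99718 = 0.108788 + 0.877590 = 0.986378.
Q̄ = (S₀/π) × [bracket] = (1361/π) × 0.986378 = 427.3 W/m².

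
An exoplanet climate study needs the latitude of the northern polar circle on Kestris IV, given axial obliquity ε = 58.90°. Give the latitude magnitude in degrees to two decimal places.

31.10°

The polar circle is the lowest latitude that experiences at least one full rotation of continuous daylight at the northern-summer solstice; it lies at |φ| = 90° − ε = 90° − 58.90° = 31.10°.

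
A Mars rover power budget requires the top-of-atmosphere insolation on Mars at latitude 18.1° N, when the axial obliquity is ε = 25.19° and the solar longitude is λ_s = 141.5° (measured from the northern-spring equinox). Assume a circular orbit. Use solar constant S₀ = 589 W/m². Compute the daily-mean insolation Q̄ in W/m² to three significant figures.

Solar declination: sin δ = sin ε · sin λ_s = sin 25.19° × sin 141.5° = 0.26496, so δ = +15.364°.
cos H₀ = −tan(+18.1°) tan(+15.364°) = -0.0898, H₀ = 1.6607 rad.
Bracket: H₀ sin φ sin δ + cos φ cos δ sin H₀ = 1.6607×0.31068×0.26496 + 0.95052×0.96426×0.99596 = 0.136705 + 0.912846 = 1.049551.
Q̄ = (S₀/π) × [bracket] = (589/π) × 1.049551 = 196.8 W/m².

Q̄ ≈ 197 W/m²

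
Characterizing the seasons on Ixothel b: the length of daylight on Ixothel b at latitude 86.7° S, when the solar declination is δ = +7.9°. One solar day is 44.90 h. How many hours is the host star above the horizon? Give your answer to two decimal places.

0.00 h

cos H₀ = −tan φ · tan δ = 2.4066 ≥ 1, so the host star never rises (polar night) and H₀ = 0.
Daylight = 2H₀/(2π) × 44.90 h = (0.0000/π) × 44.90 = 0.00 h.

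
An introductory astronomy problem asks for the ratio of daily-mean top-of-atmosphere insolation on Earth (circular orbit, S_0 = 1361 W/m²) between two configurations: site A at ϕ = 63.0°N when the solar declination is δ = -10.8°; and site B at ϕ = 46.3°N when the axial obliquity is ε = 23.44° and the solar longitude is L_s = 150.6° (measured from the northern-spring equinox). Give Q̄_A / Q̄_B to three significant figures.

— Configuration A (ϕ=+63.0°):
cos h₀ = −tan(+63.0°) tan(-10.800°) = 0.3744, h₀ = 1.1871 rad.
Bracket: h₀ sin ϕ sin δ + cos ϕ cos δ sin h₀ = 1.1871×0.89101×-0.18738 + 0.45399×0.98229×0.92727 = -0.198195 + 0.413516 = 0.215321.
Q̄ = (S_0/π) × [bracket] = (1361/π) × 0.215321 = 93.281 W/m².
— Configuration B (ϕ=+46.3°):
Solar declination: sin δ = sin ε · sin L_s = sin 23.44° × sin 150.6° = 0.19528, so δ = +11.261°.
cos h₀ = −tan(+46.3°) tan(+11.261°) = -0.2084, h₀ = 1.7807 rad.
Bracket: h₀ sin ϕ sin δ + cos ϕ cos δ sin h₀ = 1.7807×0.72297×0.19528 + 0.69088×0.98075×0.97805 = 0.251402 + 0.662708 = 0.914110.
Q̄ = (S_0/π) × [bracket] = (1361/π) × 0.914110 = 396.01 W/m².
Ratio Q̄_A / Q̄_B = 93.281 / 396.01 = 0.2356.

Q̄_A / Q̄_B ≈ 0.236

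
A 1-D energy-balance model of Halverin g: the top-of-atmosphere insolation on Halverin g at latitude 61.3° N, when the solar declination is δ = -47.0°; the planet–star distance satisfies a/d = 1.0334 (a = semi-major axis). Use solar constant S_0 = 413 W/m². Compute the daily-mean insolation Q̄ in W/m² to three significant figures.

cos h₀ = −tan(+61.3°) tan(-47.000°) = 1.9587 ≥ 1 ⇒ polar night, h₀ = 0 and Q̄ = 0.
Inverse-square distance factor (a/d)² = 1.0334² = 1.067916.

Q̄ ≈ 0.00 W/m²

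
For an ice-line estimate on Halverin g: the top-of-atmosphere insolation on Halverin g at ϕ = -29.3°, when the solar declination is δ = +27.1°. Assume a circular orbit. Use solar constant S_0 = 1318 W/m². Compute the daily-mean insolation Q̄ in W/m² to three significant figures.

Q̄ ≈ 192 W/m²

cos h₀ = −tan(-29.3°) tan(+27.100°) = 0.2872, h₀ = 1.2795 rad.
Bracket: h₀ sin ϕ sin δ + cos ϕ cos δ sin h₀ = 1.2795×-0.48938×0.45554 + 0.87207×0.89021×0.95788 = -0.285242 + 0.743627 = 0.458385.
Q̄ = (S_0/π) × [bracket] = (1318/π) × 0.458385 = 192.3 W/m².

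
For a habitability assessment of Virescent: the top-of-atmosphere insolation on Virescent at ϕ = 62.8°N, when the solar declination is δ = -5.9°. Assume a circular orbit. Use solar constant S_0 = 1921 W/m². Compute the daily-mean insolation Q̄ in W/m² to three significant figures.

Q̄ ≈ 196 W/m²

cos h₀ = −tan(+62.8°) tan(-5.900°) = 0.2011, h₀ = 1.3683 rad.
Bracket: h₀ sin ϕ sin δ + cos ϕ cos δ sin h₀ = 1.3683×0.88942×-0.10279 + 0.45710×0.99470×0.97958 = -0.125095 + 0.445393 = 0.320298.
Q̄ = (S_0/π) × [bracket] = (1921/π) × 0.320298 = 195.9 W/m².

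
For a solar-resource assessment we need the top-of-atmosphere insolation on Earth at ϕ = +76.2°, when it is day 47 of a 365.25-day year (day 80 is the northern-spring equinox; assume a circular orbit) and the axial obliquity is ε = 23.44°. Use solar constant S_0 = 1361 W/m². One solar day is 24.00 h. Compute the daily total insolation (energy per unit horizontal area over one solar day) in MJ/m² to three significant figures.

Solar longitude: L_s = 360° × (47 − 80)/365.25 = -32.526°, i.e. -32.526° + 360° = 327.474°.
sin δ = sin 23.44° × sin 327.474° = -0.21388, so δ = -12.350°.
cos h₀ = −tan(+76.2°) tan(-12.350°) = 0.8914, h₀ = 0.4704 rad.
Bracket: h₀ sin ϕ sin δ + cos ϕ cos δ sin h₀ = 0.4704×0.97113×-0.21388 + 0.23853×0.97686×0.45322 = -0.097705 + 0.105605 = 0.007900.
Q̄ = (S_0/π) × [bracket] = (1361/π) × 0.007900 = 3.4224 W/m².
Daily total = Q̄ × 24.00 h × 3600 s/h = 3.4224 × 24.00 × 3600 / 10⁶ = 0.2957 MJ/m².

0.296 MJ/m²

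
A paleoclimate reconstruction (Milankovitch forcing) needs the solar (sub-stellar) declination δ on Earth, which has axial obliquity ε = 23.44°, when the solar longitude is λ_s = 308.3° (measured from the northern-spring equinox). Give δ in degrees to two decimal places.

δ = -18.19°

sin δ = sin ε · sin λ_s = sin 23.44° × sin 308.3° = -0.312175.
δ = arcsin(-0.312175) = -18.19°.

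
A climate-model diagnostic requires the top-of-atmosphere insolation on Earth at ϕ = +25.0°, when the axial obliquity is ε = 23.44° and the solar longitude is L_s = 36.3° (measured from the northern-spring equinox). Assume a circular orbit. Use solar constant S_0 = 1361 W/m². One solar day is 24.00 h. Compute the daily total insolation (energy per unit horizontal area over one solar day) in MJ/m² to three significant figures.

Solar declination: sin δ = sin ε · sin L_s = sin 23.44° × sin 36.3° = 0.23550, so δ = +13.621°.
cos h₀ = −tan(+25.0°) tan(+13.621°) = -0.1130, h₀ = 1.6840 rad.
Bracket: h₀ sin ϕ sin δ + cos ϕ cos δ sin h₀ = 1.6840×0.42262×0.23550 + 0.90631×0.97188×0.99360 = 0.167603 + 0.875187 = 1.042790.
Q̄ = (S_0/π) × [bracket] = (1361/π) × 1.042790 = 451.76 W/m².
Daily total = Q̄ × 24.00 h × 3600 s/h = 451.76 × 24.00 × 3600 / 10⁶ = 39.03 MJ/m².

39.0 MJ/m²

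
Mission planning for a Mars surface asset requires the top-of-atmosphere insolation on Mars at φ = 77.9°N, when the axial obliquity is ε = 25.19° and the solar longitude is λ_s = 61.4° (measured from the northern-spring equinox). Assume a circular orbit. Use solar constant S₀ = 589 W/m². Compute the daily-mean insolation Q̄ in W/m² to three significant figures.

Solar declination: sin δ = sin ε · sin λ_s = sin 25.19° × sin 61.4° = 0.37369, so δ = +21.943°.
cos H₀ = −tan(+77.9°) tan(+21.943°) = -1.8792 ≤ −1 ⇒ polar day, H₀ = π.
Bracket: H₀ sin φ sin δ + cos φ cos δ sin H₀ = 3.1416×0.97778×0.37369 + 0.20962×0.92755×0.00000 = 1.147899 + 0.000000 = 1.147899.
Q̄ = (S₀/π) × [bracket] = (589/π) × 1.147899 = 215.2 W/m².

Q̄ ≈ 215 W/m²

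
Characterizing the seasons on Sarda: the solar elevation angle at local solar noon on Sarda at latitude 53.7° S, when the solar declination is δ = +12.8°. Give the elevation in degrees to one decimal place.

At local noon the hour angle is zero, so the zenith angle equals |ϕ − δ| = |-53.7° − (+12.800°)| = 66.500°.
Elevation = 90° − 66.500° = 23.5°.

23.5°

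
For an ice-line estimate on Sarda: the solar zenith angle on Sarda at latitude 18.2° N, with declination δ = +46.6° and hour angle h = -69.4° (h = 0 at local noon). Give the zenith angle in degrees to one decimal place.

cos θ_z = sin ϕ sin δ + cos ϕ cos δ cos h = 0.226935 + 0.229652 = 0.456587.
θ_z = arccos(0.456587) = 62.8°.

θ_z = 62.8°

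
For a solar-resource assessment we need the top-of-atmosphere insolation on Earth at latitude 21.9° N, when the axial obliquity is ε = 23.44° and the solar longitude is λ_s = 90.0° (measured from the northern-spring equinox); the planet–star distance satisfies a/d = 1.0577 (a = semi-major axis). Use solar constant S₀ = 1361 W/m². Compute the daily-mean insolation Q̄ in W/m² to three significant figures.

Q̄ ≈ 532 W/m²

Solar declination: sin δ = sin ε · sin λ_s = sin 23.44° × sin 90.0° = 0.39779, so δ = +23.440°.
cos H₀ = −tan(+21.9°) tan(+23.440°) = -0.1743, H₀ = 1.7460 rad.
Bracket: H₀ sin φ sin δ + cos φ cos δ sin H₀ = 1.7460×0.37299×0.39779 + 0.92784×0.91748×0.98469 = 0.259057 + 0.838242 = 1.097299.
Inverse-square distance factor (a/d)² = 1.0577² = 1.118729.
Q̄ = (S₀/π) × 1.118729 × [bracket] = (1361/π) × 1.118729 × 1.097299 = 531.8 W/m².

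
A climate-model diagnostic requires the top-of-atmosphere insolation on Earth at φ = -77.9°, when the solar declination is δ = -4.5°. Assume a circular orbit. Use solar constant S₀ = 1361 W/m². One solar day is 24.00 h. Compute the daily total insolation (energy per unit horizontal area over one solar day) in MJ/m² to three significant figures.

12.9 MJ/m²

cos H₀ = −tan(-77.9°) tan(-4.500°) = -0.3671, H₀ = 1.9467 rad.
Bracket: H₀ sin φ sin δ + cos φ cos δ sin H₀ = 1.9467×-0.97778×-0.07846 + 0.20962×0.99692×0.93018 = 0.149344 + 0.194384 = 0.343728.
Q̄ = (S₀/π) × [bracket] = (1361/π) × 0.343728 = 148.91 W/m².
Daily total = Q̄ × 24.00 h × 3600 s/h = 148.91 × 24.00 × 3600 / 10⁶ = 12.87 MJ/m².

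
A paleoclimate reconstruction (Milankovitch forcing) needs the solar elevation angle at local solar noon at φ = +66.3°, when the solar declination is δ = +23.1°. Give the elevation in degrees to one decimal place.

46.8°

At local noon the hour angle is zero, so the zenith angle equals |φ − δ| = |+66.3° − (+23.100°)| = 43.200°.
Elevation = 90° − 43.200° = 46.8°.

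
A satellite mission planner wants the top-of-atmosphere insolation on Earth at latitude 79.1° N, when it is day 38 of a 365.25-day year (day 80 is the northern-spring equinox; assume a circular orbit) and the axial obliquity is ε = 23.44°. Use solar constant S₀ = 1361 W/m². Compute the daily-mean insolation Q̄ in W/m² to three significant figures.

Solar longitude: λ_s = 360° × (38 − 80)/365.25 = -41.396°, i.e. -41.396° + 360° = 318.604°.
sin δ = sin 23.44° × sin 318.604° = -0.26304, so δ = -15.251°.
cos H₀ = −tan(+79.1°) tan(-15.251°) = 1.4158 ≥ 1 ⇒ polar night, H₀ = 0 and Q̄ = 0.

Q̄ ≈ 0.00 W/m²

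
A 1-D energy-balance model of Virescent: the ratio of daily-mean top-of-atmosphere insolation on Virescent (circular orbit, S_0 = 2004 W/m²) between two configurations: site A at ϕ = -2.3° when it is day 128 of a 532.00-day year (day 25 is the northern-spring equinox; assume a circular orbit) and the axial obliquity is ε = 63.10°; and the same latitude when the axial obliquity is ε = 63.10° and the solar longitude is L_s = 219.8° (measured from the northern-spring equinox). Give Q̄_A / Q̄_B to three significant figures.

Q̄_A / Q̄_B ≈ 0.579

— Configuration A (ϕ=-2.3°):
Solar longitude: L_s = 360° × (128 − 25)/532.00 = 69.699°.
sin δ = sin 63.10° × sin 69.699° = 0.83640, so δ = +56.762°.
cos h₀ = −tan(-2.3°) tan(+56.762°) = 0.0613, h₀ = 1.5095 rad.
Bracket: h₀ sin ϕ sin δ + cos ϕ cos δ sin h₀ = 1.5095×-0.04013×0.83640 + 0.99919×0.54812×0.99812 = -0.050666 + 0.546646 = 0.495980.
Q̄ = (S_0/π) × [bracket] = (2004/π) × 0.495980 = 316.38 W/m².
— Configuration B (ϕ=-2.3°):
Solar declination: sin δ = sin ε · sin L_s = sin 63.10° × sin 219.8° = -0.57085, so δ = -34.809°.
cos h₀ = −tan(-2.3°) tan(-34.809°) = -0.0279, h₀ = 1.5987 rad.
Bracket: h₀ sin ϕ sin δ + cos ϕ cos δ sin h₀ = 1.5987×-0.04013×-0.57085 + 0.99919×0.82106×0.99961 = 0.036623 + 0.820075 = 0.856698.
Q̄ = (S_0/π) × [bracket] = (2004/π) × 0.856698 = 546.48 W/m².
Ratio Q̄_A / Q̄_B = 316.38 / 546.48 = 0.5789.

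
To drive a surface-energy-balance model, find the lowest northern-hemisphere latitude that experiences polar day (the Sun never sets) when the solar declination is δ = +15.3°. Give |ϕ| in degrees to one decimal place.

Polar day requires cos h₀ = −tan ϕ tan δ ≤ −1, i.e. tan ϕ tan δ ≥ 1.
The boundary is |tan ϕ| · |tan δ| = 1, so |ϕ| = 90° − |δ| = 90° − 15.3° = 74.7° in the northern hemisphere.

|ϕ| = 74.7°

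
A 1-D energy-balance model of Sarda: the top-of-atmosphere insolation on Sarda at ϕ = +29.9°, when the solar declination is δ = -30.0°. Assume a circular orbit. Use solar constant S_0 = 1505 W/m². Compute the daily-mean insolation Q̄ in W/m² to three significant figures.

cos h₀ = −tan(+29.9°) tan(-30.000°) = 0.3320, h₀ = 1.2324 rad.
Bracket: h₀ sin ϕ sin δ + cos ϕ cos δ sin h₀ = 1.2324×0.49849×-0.50000 + 0.86690×0.86603×0.94328 = -0.307170 + 0.708178 = 0.401008.
Q̄ = (S_0/π) × [bracket] = (1505/π) × 0.401008 = 192.1 W/m².

Q̄ ≈ 192 W/m²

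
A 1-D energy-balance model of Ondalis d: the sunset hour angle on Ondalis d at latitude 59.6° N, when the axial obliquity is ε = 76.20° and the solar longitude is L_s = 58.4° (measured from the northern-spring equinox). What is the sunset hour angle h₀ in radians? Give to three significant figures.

Solar declination: sin δ = sin ε · sin L_s = sin 76.20° × sin 58.4° = 0.82714, so δ = +55.806°.
Sunrise equation: cos h₀ = −tan ϕ · tan δ = -2.5086 ≤ −1, so the host star never sets (polar day) and h₀ = π.

h₀ = 3.14 rad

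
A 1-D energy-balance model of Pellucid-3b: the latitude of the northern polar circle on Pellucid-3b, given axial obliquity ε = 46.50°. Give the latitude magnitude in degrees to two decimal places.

The polar circle is the lowest latitude that experiences at least one full rotation of continuous daylight at the northern-summer solstice; it lies at |ϕ| = 90° − ε = 90° − 46.50° = 43.50°.

43.50°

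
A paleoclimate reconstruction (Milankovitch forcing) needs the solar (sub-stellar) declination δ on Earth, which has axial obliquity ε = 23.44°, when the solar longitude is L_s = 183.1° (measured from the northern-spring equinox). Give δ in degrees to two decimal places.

δ = -1.23°

sin δ = sin ε · sin L_s = sin 23.44° × sin 183.1° = -0.021512.
δ = arcsin(-0.021512) = -1.23°.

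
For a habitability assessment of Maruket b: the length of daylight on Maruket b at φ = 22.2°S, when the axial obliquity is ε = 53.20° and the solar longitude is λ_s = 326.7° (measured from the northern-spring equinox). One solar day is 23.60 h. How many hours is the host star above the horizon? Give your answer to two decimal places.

Solar declination: sin δ = sin ε · sin λ_s = sin 53.20° × sin 326.7° = -0.43962, so δ = -26.080°.
cos H₀ = −tan φ · tan δ = −tan(-22.2°) × tan(-26.080°) = -0.1997, so H₀ = 1.7719 rad = 101.52°.
Daylight = 2H₀/(2π) × 23.60 h = (1.7719/π) × 23.60 = 13.31 h.

13.31 h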